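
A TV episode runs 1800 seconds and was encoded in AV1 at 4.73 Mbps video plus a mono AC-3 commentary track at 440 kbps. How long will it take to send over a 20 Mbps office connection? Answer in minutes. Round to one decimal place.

Audio: 440 kbps = 0.440 Mbps.
Total bitrate: 5.170 Mbps.
File: 5.170 Mbps × 1800 s = 9306.0 Mb.
At 20 Mbps: 9306.0 / 20 = 465.3 s ≈ 7.75 minutes.

7.8 minutes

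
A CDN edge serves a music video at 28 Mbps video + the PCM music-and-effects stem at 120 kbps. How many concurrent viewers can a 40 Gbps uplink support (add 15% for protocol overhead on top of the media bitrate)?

Audio: 120 kbps = 0.120 Mbps.
Per-viewer media rate: 28.120 Mbps.
On the wire with 15% overhead: 32.338 Mbps.
40 Gbps = 40,000 Mbps; 40,000 / 32.338 = 1236.93 → 1236 viewers.

1236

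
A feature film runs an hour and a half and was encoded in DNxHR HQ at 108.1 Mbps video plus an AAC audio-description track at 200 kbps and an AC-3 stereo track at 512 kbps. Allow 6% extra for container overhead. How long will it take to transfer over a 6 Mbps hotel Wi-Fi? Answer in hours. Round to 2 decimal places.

1.5 h = 5400 s
Audio total: 200 + 512 = 712 kbps = 0.712 Mbps.
Total bitrate: 108.812 Mbps.
File: 108.812 Mbps × 5400 s = 587584.8 Mb.
With 6% container overhead: ×1.06. → 622839.9 Mb.
At 6 Mbps: 622839.9 / 6 = 103806.6 s ≈ 28.8 hours.

28.84 hours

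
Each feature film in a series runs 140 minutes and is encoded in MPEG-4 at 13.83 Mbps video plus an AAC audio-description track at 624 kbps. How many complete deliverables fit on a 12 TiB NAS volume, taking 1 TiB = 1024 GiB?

869

140 min = 8400 s
Audio: 624 kbps = 0.624 Mbps.
Total bitrate: 14.454 Mbps.
Per item: 14.454 Mbps × 8400 s = 121,414 Mb = 15,177 MB.
Capacity: 12 TiB = 105,553,116 Mb; 869.37 items → 869 complete.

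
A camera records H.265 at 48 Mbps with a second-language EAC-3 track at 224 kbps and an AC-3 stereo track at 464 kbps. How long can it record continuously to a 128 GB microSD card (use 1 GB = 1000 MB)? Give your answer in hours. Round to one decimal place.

5.8 hours

Audio total: 224 + 464 = 688 kbps = 0.688 Mbps.
Total bitrate: 48 + 0.688 = 48.688 Mbps.
Capacity: 128 GB = 1,024,000 Mb.
Recording time: 1,024,000 / 48.688 = 21,032 s ≈ 5.84 hours.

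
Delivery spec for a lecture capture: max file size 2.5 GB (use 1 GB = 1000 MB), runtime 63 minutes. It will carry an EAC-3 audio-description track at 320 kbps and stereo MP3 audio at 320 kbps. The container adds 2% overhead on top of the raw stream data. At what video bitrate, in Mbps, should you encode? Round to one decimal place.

Budget: 2.5 GB = 20000.0 Mb.
Stream payload after overhead: 20000.0 / 1.02 = 19607.8 Mb.
63 min = 3780 s
Total bitrate budget: 19607.8 Mb / 3780 s = 5.187 Mbps.
Audio total: 320 + 320 = 640 kbps = 0.640 Mbps.
Video: 5.187 − 0.640 = 4.547 Mbps.

4.5 Mbps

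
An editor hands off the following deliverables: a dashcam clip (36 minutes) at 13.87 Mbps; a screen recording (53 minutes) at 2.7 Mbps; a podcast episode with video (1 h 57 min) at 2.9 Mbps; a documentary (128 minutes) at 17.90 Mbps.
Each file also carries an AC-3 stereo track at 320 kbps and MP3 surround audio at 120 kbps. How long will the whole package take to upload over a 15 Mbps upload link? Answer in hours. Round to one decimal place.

3.8 hours

Audio total: 320 + 120 = 440 kbps = 0.440 Mbps.
dashcam clip: 14.310 Mbps × 2160 s = 30909.6 Mb
screen recording: 3.140 Mbps × 3180 s = 9985.2 Mb
podcast episode with video: 3.340 Mbps × 7020 s = 23446.8 Mb
documentary: 18.340 Mbps × 7680 s = 140851.2 Mb
Total: 205192.8 Mb = 25649.1 MB.
At 15 Mbps: 205192.8 / 15 = 13680 s ≈ 3.8 hours.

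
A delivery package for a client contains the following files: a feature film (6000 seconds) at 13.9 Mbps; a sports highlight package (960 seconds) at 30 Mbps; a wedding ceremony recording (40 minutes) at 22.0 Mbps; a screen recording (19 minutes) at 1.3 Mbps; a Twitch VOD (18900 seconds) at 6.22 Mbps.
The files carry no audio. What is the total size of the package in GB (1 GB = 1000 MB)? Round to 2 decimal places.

feature film: 13.900 Mbps × 6000 s = 83400.0 Mb
sports highlight package: 30.000 Mbps × 960 s = 28800.0 Mb
wedding ceremony recording: 22.000 Mbps × 2400 s = 52800.0 Mb
screen recording: 1.300 Mbps × 1140 s = 1482.0 Mb
Twitch VOD: 6.220 Mbps × 18900 s = 117558.0 Mb
Total: 284040.0 Mb = 35505.0 MB.
= 35.51 GB.

35.51 GB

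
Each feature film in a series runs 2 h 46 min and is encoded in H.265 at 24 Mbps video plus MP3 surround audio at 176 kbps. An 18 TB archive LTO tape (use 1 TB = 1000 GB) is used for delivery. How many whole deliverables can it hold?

598

2 h 46 min = 166 min = 9960 s
Audio: 176 kbps = 0.176 Mbps.
Total bitrate: 24.176 Mbps.
Per item: 24.176 Mbps × 9960 s = 240,793 Mb = 30,099 MB.
Capacity: 18 TB = 144,000,000 Mb; 598.02 items → 598 complete.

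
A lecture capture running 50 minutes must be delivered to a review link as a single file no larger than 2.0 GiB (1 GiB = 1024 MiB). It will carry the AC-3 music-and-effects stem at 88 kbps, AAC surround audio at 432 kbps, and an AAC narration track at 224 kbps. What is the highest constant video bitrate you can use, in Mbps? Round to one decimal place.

5.0 Mbps

Budget: 2.0 GiB = 17179.9 Mb.
50 min = 3000 s
Total bitrate budget: 17179.9 Mb / 3000 s = 5.727 Mbps.
Audio total: 88 + 432 + 224 = 744 kbps = 0.744 Mbps.
Video: 5.727 − 0.744 = 4.983 Mbps.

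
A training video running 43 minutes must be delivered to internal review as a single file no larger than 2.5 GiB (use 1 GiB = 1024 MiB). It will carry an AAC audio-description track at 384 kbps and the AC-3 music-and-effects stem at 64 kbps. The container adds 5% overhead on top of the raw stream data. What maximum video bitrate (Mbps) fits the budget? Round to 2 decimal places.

7.48 Mbps

Budget: 2.5 GiB = 21474.8 Mb.
Stream payload after overhead: 21474.8 / 1.05 = 20452.2 Mb.
43 min = 2580 s
Total bitrate budget: 20452.2 Mb / 2580 s = 7.927 Mbps.
Audio total: 384 + 64 = 448 kbps = 0.448 Mbps.
Video: 7.927 − 0.448 = 7.479 Mbps.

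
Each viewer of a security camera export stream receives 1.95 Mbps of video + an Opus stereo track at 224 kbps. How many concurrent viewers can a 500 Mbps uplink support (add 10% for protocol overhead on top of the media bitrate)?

Audio: 224 kbps = 0.224 Mbps.
Per-viewer media rate: 2.174 Mbps.
On the wire with 10% overhead: 2.391 Mbps.
500 Mbps = 500.0 Mbps; 500.0 / 2.391 = 209.08 → 209 viewers.

209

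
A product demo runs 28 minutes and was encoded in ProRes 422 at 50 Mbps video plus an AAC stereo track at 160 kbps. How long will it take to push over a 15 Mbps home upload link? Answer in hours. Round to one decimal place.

1.6 hours

28 min = 1680 s
Audio: 160 kbps = 0.160 Mbps.
Total bitrate: 50.160 Mbps.
File: 50.160 Mbps × 1680 s = 84268.8 Mb.
At 15 Mbps: 84268.8 / 15 = 5617.9 s ≈ 1.56 hours.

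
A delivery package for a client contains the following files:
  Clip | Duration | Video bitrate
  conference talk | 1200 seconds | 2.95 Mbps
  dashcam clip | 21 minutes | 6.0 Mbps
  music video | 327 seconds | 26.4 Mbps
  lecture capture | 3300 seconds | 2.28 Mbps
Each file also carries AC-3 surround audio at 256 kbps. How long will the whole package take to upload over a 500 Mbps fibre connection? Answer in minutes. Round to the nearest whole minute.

Audio: 256 kbps = 0.256 Mbps.
conference talk: 3.206 Mbps × 1200 s = 3847.2 Mb
dashcam clip: 6.256 Mbps × 1260 s = 7882.6 Mb
music video: 26.656 Mbps × 327 s = 8716.5 Mb
lecture capture: 2.536 Mbps × 3300 s = 8368.8 Mb
Total: 28815.1 Mb = 3601.9 MB.
At 500 Mbps: 28815.1 / 500 = 58 s ≈ 0.961 minutes.

1 minutes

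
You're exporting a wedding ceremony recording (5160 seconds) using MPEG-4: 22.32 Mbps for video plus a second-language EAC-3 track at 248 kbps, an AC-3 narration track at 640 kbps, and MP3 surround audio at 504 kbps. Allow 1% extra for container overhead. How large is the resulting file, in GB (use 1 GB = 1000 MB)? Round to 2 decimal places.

15.45 GB

Audio total: 248 + 640 + 504 = 1392 kbps = 1.392 Mbps.
Total bitrate: 22.32 + 1.392 = 23.712 Mbps.
Stream data: 23.712 Mbps × 5160 s = 122353.9 Mb.
With 1% container overhead: ×1.01.
123,577 Mb ÷ 8 = 15,447 MB → 15.45 GB.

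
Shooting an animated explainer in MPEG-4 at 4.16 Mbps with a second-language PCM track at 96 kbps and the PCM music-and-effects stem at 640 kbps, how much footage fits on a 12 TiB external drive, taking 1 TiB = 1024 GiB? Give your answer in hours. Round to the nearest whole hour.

5989 hours

Audio total: 96 + 640 = 736 kbps = 0.736 Mbps.
Total bitrate: 4.16 + 0.736 = 4.896 Mbps.
Capacity: 12 TiB = 105,553,116 Mb.
Recording time: 105,553,116 / 4.896 = 21,559,052 s ≈ 5,989 hours.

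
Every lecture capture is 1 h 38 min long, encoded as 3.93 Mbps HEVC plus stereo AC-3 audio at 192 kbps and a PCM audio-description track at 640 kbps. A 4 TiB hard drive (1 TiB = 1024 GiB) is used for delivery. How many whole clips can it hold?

1256

1 h 38 min = 98 min = 5880 s
Audio total: 192 + 640 = 832 kbps = 0.832 Mbps.
Total bitrate: 4.762 Mbps.
Per item: 4.762 Mbps × 5880 s = 28,001 Mb = 3,500 MB.
Capacity: 4 TiB = 35,184,372 Mb; 1256.56 items → 1256 complete.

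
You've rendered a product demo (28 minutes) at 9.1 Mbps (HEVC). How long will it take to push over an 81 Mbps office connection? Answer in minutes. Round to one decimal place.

28 min = 1680 s
File: 9.100 Mbps × 1680 s = 15288.0 Mb.
At 81 Mbps: 15288.0 / 81 = 188.7 s ≈ 3.15 minutes.

3.1 minutes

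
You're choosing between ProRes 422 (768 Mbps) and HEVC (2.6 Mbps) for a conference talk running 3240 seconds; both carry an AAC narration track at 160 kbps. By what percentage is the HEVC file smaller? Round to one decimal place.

99.6%

Audio: 160 kbps = 0.160 Mbps.
ProRes 422: 768.160 Mbps × 3240 s = 2488838.4 Mb = 311.105 GB.
HEVC: 2.760 Mbps × 3240 s = 8942.4 Mb = 1.118 GB.
Reduction: (1 − 1.118/311.105) × 100 = 99.64%.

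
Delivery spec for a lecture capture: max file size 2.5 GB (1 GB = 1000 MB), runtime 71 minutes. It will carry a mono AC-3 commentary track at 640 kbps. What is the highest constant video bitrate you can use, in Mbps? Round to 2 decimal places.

Budget: 2.5 GB = 20000.0 Mb.
71 min = 4260 s
Total bitrate budget: 20000.0 Mb / 4260 s = 4.695 Mbps.
Audio: 640 kbps = 0.640 Mbps.
Video: 4.695 − 0.640 = 4.055 Mbps.

4.05 Mbps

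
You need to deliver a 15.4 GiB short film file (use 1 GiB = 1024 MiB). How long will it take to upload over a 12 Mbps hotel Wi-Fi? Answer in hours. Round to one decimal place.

File: 15.4 GiB = 132285.0 Mb.
At 12 Mbps: 132285.0 / 12 = 11023.7 s ≈ 3.06 hours.

3.1 hours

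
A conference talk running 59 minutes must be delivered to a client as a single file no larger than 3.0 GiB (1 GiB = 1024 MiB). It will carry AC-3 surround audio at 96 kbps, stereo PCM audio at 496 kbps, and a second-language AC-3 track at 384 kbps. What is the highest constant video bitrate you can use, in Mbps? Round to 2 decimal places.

6.30 Mbps

Budget: 3.0 GiB = 25769.8 Mb.
59 min = 3540 s
Total bitrate budget: 25769.8 Mb / 3540 s = 7.280 Mbps.
Audio total: 96 + 496 + 384 = 976 kbps = 0.976 Mbps.
Video: 7.280 − 0.976 = 6.304 Mbps.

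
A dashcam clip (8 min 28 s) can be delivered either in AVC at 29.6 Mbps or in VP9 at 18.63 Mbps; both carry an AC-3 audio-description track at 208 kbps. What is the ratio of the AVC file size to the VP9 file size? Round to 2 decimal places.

8 min 28 s = 508 s
Audio: 208 kbps = 0.208 Mbps.
AVC: 29.808 Mbps × 508 s = 15142.5 Mb = 1.763 GiB.
VP9: 18.838 Mbps × 508 s = 9569.7 Mb = 1.114 GiB.
Ratio: 1.763 / 1.114 = 1.582.

1.58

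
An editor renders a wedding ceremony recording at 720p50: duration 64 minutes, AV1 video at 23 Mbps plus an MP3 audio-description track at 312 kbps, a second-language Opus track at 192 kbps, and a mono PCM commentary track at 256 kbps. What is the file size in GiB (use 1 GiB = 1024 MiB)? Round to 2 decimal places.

64 min = 3840 s
Audio total: 312 + 192 + 256 = 760 kbps = 0.760 Mbps.
Total bitrate: 23 + 0.760 = 23.760 Mbps.
Stream data: 23.760 Mbps × 3840 s = 91238.4 Mb.
91,238 Mb = 11,404,800,000 bytes ÷ 1,073,741,824 = 10.62 GiB.

10.62 GiB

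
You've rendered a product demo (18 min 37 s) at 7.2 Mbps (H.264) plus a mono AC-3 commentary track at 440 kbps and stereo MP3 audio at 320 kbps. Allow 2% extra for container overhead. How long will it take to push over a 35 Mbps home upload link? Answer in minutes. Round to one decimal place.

4.3 minutes

18 min 37 s = 1117 s
Audio total: 440 + 320 = 760 kbps = 0.760 Mbps.
Total bitrate: 7.960 Mbps.
File: 7.960 Mbps × 1117 s = 8891.3 Mb.
With 2% container overhead: ×1.02. → 9069.1 Mb.
At 35 Mbps: 9069.1 / 35 = 259.1 s ≈ 4.32 minutes.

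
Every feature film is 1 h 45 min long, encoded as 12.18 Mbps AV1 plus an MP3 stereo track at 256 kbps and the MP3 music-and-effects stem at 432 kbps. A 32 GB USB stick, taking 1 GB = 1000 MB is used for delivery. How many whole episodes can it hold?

1 h 45 min = 105 min = 6300 s
Audio total: 256 + 432 = 688 kbps = 0.688 Mbps.
Total bitrate: 12.868 Mbps.
Per item: 12.868 Mbps × 6300 s = 81,068 Mb = 10,134 MB.
Capacity: 32 GB = 256,000 Mb; 3.16 items → 3 complete.

3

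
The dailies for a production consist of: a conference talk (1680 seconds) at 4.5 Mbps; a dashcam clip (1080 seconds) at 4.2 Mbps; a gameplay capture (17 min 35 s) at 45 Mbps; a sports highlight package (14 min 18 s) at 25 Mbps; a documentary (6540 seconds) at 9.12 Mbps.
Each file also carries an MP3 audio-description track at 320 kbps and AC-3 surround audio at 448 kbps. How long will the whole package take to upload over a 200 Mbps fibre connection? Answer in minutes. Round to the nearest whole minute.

Audio total: 320 + 448 = 768 kbps = 0.768 Mbps.
conference talk: 5.268 Mbps × 1680 s = 8850.2 Mb
dashcam clip: 4.968 Mbps × 1080 s = 5365.4 Mb
gameplay capture: 45.768 Mbps × 1055 s = 48285.2 Mb
sports highlight package: 25.768 Mbps × 858 s = 22108.9 Mb
documentary: 9.888 Mbps × 6540 s = 64667.5 Mb
Total: 149277.4 Mb = 18659.7 MB.
At 200 Mbps: 149277.4 / 200 = 746 s ≈ 12.4 minutes.

12 minutes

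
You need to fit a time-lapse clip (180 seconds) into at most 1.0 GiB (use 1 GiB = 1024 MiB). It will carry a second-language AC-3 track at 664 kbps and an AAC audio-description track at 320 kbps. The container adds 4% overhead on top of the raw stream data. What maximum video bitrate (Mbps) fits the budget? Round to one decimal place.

Budget: 1.0 GiB = 8589.9 Mb.
Stream payload after overhead: 8589.9 / 1.04 = 8259.6 Mb.
Total bitrate budget: 8259.6 Mb / 180 s = 45.886 Mbps.
Audio total: 664 + 320 = 984 kbps = 0.984 Mbps.
Video: 45.886 − 0.984 = 44.902 Mbps.

44.9 Mbps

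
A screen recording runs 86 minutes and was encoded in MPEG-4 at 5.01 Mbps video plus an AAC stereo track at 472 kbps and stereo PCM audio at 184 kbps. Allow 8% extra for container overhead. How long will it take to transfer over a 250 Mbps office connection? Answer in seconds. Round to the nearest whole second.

126 seconds

86 min = 5160 s
Audio total: 472 + 184 = 656 kbps = 0.656 Mbps.
Total bitrate: 5.666 Mbps.
File: 5.666 Mbps × 5160 s = 29236.6 Mb.
With 8% container overhead: ×1.08. → 31575.5 Mb.
At 250 Mbps: 31575.5 / 250 = 126.3 s ≈ 126 seconds.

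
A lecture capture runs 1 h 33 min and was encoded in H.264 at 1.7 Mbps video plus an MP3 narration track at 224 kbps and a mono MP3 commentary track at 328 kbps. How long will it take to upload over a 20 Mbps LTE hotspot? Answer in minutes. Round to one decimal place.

10.5 minutes

1 h 33 min = 93 min = 5580 s
Audio total: 224 + 328 = 552 kbps = 0.552 Mbps.
Total bitrate: 2.252 Mbps.
File: 2.252 Mbps × 5580 s = 12566.2 Mb.
At 20 Mbps: 12566.2 / 20 = 628.3 s ≈ 10.5 minutes.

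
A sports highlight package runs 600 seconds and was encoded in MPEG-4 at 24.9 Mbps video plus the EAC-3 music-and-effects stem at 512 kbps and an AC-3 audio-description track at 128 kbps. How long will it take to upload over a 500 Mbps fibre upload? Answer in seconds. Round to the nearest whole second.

Audio total: 512 + 128 = 640 kbps = 0.640 Mbps.
Total bitrate: 25.540 Mbps.
File: 25.540 Mbps × 600 s = 15324.0 Mb.
At 500 Mbps: 15324.0 / 500 = 30.6 s ≈ 30.6 seconds.

31 seconds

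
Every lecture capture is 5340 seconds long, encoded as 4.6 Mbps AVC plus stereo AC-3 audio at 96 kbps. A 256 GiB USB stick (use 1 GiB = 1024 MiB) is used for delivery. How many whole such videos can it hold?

Audio: 96 kbps = 0.096 Mbps.
Total bitrate: 4.696 Mbps.
Per item: 4.696 Mbps × 5340 s = 25,077 Mb = 3,135 MB.
Capacity: 256 GiB = 2,199,023 Mb; 87.69 items → 87 complete.

87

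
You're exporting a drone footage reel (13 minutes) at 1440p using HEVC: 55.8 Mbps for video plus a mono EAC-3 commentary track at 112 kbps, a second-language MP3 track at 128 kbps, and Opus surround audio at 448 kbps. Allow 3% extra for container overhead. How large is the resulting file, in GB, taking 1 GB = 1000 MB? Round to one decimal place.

5.7 GB

13 min = 780 s
Audio total: 112 + 128 + 448 = 688 kbps = 0.688 Mbps.
Total bitrate: 55.8 + 0.688 = 56.488 Mbps.
Stream data: 56.488 Mbps × 780 s = 44060.6 Mb.
With 3% container overhead: ×1.03.
45,382 Mb ÷ 8 = 5,673 MB → 5.673 GB.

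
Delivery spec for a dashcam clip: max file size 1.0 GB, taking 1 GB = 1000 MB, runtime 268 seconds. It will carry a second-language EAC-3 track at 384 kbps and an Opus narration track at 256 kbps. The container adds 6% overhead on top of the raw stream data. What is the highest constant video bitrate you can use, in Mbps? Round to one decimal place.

Budget: 1.0 GB = 8000.0 Mb.
Stream payload after overhead: 8000.0 / 1.06 = 7547.2 Mb.
Total bitrate budget: 7547.2 Mb / 268 s = 28.161 Mbps.
Audio total: 384 + 256 = 640 kbps = 0.640 Mbps.
Video: 28.161 − 0.640 = 27.521 Mbps.

27.5 Mbps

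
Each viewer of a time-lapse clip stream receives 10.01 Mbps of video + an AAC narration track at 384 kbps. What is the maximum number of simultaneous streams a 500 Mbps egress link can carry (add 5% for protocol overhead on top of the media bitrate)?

Audio: 384 kbps = 0.384 Mbps.
Per-viewer media rate: 10.394 Mbps.
On the wire with 5% overhead: 10.914 Mbps.
500 Mbps = 500.0 Mbps; 500.0 / 10.914 = 45.81 → 45 viewers.

45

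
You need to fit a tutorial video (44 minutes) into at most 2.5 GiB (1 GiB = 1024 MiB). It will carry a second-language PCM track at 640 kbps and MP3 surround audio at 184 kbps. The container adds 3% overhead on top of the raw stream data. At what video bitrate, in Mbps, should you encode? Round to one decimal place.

Budget: 2.5 GiB = 21474.8 Mb.
Stream payload after overhead: 21474.8 / 1.03 = 20849.4 Mb.
44 min = 2640 s
Total bitrate budget: 20849.4 Mb / 2640 s = 7.897 Mbps.
Audio total: 640 + 184 = 824 kbps = 0.824 Mbps.
Video: 7.897 − 0.824 = 7.073 Mbps.

7.1 Mbps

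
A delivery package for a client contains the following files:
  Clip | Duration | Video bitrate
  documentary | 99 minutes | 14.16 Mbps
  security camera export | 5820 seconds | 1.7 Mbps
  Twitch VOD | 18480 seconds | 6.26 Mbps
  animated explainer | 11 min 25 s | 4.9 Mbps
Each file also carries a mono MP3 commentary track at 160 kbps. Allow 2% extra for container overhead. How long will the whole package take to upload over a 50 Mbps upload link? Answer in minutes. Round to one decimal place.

74.1 minutes

Audio: 160 kbps = 0.160 Mbps.
documentary: 14.320 Mbps × 5940 s × 1.02 = 86762.0 Mb
security camera export: 1.860 Mbps × 5820 s × 1.02 = 11041.7 Mb
Twitch VOD: 6.420 Mbps × 18480 s × 1.02 = 121014.4 Mb
animated explainer: 5.060 Mbps × 685 s × 1.02 = 3535.4 Mb
Total: 222353.6 Mb = 27794.2 MB.
At 50 Mbps: 222353.6 / 50 = 4447 s ≈ 74.1 minutes.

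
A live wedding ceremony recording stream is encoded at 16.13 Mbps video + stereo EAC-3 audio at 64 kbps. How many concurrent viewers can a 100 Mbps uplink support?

6

Audio: 64 kbps = 0.064 Mbps.
Per-viewer media rate: 16.194 Mbps.
100 Mbps = 100.0 Mbps; 100.0 / 16.194 = 6.18 → 6 viewers.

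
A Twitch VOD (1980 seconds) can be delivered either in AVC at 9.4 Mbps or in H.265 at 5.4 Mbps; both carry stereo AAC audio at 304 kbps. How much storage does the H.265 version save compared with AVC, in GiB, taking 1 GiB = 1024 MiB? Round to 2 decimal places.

Audio: 304 kbps = 0.304 Mbps.
AVC: 9.704 Mbps × 1980 s = 19213.9 Mb = 2.237 GiB.
H.265: 5.704 Mbps × 1980 s = 11293.9 Mb = 1.315 GiB.
Saving: 2.237 − 1.315 = 0.922 GiB.

0.92 GiB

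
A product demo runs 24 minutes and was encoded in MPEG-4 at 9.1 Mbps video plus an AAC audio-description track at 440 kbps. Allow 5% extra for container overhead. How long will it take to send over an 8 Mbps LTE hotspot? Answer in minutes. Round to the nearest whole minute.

24 min = 1440 s
Audio: 440 kbps = 0.440 Mbps.
Total bitrate: 9.540 Mbps.
File: 9.540 Mbps × 1440 s = 13737.6 Mb.
With 5% container overhead: ×1.05. → 14424.5 Mb.
At 8 Mbps: 14424.5 / 8 = 1803.1 s ≈ 30.1 minutes.

30 minutes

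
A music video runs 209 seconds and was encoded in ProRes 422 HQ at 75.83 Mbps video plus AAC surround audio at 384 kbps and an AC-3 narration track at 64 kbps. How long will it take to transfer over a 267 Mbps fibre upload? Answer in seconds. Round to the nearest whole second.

Audio total: 384 + 64 = 448 kbps = 0.448 Mbps.
Total bitrate: 76.278 Mbps.
File: 76.278 Mbps × 209 s = 15942.1 Mb.
At 267 Mbps: 15942.1 / 267 = 59.7 s ≈ 59.7 seconds.

60 seconds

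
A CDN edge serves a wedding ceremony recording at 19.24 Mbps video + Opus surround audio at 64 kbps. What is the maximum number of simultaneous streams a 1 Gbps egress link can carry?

51

Audio: 64 kbps = 0.064 Mbps.
Per-viewer media rate: 19.304 Mbps.
1 Gbps = 1,000 Mbps; 1,000 / 19.304 = 51.80 → 51 viewers.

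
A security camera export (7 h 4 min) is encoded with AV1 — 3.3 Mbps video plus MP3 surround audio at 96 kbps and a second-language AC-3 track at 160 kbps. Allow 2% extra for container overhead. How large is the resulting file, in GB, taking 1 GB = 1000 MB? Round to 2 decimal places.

11.53 GB

7 h 4 min = 424 min = 25440 s
Audio total: 96 + 160 = 256 kbps = 0.256 Mbps.
Total bitrate: 3.3 + 0.256 = 3.556 Mbps.
Stream data: 3.556 Mbps × 25440 s = 90464.6 Mb.
With 2% container overhead: ×1.02.
92,274 Mb ÷ 8 = 11,534 MB → 11.53 GB.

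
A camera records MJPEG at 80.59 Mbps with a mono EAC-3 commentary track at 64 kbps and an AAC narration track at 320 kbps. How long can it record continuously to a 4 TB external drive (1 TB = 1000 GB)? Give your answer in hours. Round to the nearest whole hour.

Audio total: 64 + 320 = 384 kbps = 0.384 Mbps.
Total bitrate: 80.59 + 0.384 = 80.974 Mbps.
Capacity: 4 TB = 32,000,000 Mb.
Recording time: 32,000,000 / 80.974 = 395,189 s ≈ 110 hours.

110 hours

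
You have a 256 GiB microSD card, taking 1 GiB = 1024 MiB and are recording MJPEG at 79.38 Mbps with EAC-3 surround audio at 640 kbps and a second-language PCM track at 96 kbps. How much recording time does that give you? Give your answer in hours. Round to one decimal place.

7.6 hours

Audio total: 640 + 96 = 736 kbps = 0.736 Mbps.
Total bitrate: 79.38 + 0.736 = 80.116 Mbps.
Capacity: 256 GiB = 2,199,023 Mb.
Recording time: 2,199,023 / 80.116 = 27,448 s ≈ 7.62 hours.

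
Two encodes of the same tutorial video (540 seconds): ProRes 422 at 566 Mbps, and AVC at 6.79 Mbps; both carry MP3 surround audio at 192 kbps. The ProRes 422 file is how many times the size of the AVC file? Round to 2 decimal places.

Audio: 192 kbps = 0.192 Mbps.
ProRes 422: 566.192 Mbps × 540 s = 305743.7 Mb = 38.218 GB.
AVC: 6.982 Mbps × 540 s = 3770.3 Mb = 0.471 GB.
Ratio: 38.218 / 0.471 = 81.093.

81.09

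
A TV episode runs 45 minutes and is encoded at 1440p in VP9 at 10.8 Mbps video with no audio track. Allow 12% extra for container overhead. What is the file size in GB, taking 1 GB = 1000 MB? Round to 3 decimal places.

45 min = 2700 s
Total bitrate: 10.8 Mbps.
Stream data: 10.800 Mbps × 2700 s = 29160.0 Mb.
With 12% container overhead: ×1.12.
32,659 Mb ÷ 8 = 4,082 MB → 4.082 GB.

4.082 GB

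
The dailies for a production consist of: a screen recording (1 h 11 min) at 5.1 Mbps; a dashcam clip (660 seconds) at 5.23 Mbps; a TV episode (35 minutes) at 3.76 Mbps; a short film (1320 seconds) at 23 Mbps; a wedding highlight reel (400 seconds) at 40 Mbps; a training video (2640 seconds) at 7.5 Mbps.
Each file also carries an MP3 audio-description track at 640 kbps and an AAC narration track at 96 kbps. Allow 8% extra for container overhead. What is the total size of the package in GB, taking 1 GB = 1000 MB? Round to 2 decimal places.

14.53 GB

Audio total: 640 + 96 = 736 kbps = 0.736 Mbps.
screen recording: 5.836 Mbps × 4260 s × 1.08 = 26850.3 Mb
dashcam clip: 5.966 Mbps × 660 s × 1.08 = 4252.6 Mb
TV episode: 4.496 Mbps × 2100 s × 1.08 = 10196.9 Mb
short film: 23.736 Mbps × 1320 s × 1.08 = 33838.0 Mb
wedding highlight reel: 40.736 Mbps × 400 s × 1.08 = 17598.0 Mb
training video: 8.236 Mbps × 2640 s × 1.08 = 23482.5 Mb
Total: 116218.2 Mb = 14527.3 MB.
= 14.53 GB.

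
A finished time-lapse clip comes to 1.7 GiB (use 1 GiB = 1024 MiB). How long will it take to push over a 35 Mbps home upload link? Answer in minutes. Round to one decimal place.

7.0 minutes

File: 1.7 GiB = 14602.9 Mb.
At 35 Mbps: 14602.9 / 35 = 417.2 s ≈ 6.95 minutes.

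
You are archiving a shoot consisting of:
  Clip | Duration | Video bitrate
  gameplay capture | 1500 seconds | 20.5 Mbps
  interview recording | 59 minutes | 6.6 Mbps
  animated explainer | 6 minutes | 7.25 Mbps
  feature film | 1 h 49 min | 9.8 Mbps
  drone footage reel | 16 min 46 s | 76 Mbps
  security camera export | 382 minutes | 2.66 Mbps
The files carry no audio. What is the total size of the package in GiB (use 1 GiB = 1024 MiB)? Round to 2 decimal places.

gameplay capture: 20.500 Mbps × 1500 s = 30750.0 Mb
interview recording: 6.600 Mbps × 3540 s = 23364.0 Mb
animated explainer: 7.250 Mbps × 360 s = 2610.0 Mb
feature film: 9.800 Mbps × 6540 s = 64092.0 Mb
drone footage reel: 76.000 Mbps × 1006 s = 76456.0 Mb
security camera export: 2.660 Mbps × 22920 s = 60967.2 Mb
Total: 258239.2 Mb = 32279.9 MB.
= 30.06 GiB.

30.06 GiB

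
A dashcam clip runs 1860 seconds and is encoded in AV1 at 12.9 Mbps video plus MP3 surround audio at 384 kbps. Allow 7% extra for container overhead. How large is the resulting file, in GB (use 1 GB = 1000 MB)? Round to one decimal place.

3.3 GB

Audio: 384 kbps = 0.384 Mbps.
Total bitrate: 12.9 + 0.384 = 13.284 Mbps.
Stream data: 13.284 Mbps × 1860 s = 24708.2 Mb.
With 7% container overhead: ×1.07.
26,438 Mb ÷ 8 = 3,305 MB → 3.305 GB.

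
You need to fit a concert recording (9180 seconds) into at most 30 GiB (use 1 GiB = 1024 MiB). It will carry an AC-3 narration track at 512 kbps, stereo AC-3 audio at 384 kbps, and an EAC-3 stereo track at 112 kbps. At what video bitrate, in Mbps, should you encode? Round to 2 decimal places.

27.06 Mbps

Budget: 30 GiB = 257698.0 Mb.
Total bitrate budget: 257698.0 Mb / 9180 s = 28.072 Mbps.
Audio total: 512 + 384 + 112 = 1008 kbps = 1.008 Mbps.
Video: 28.072 − 1.008 = 27.064 Mbps.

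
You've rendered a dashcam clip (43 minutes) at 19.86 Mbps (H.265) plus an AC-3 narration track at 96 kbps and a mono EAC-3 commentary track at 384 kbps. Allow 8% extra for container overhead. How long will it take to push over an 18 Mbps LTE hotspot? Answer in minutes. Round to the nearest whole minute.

43 min = 2580 s
Audio total: 96 + 384 = 480 kbps = 0.480 Mbps.
Total bitrate: 20.340 Mbps.
File: 20.340 Mbps × 2580 s = 52477.2 Mb.
With 8% container overhead: ×1.08. → 56675.4 Mb.
At 18 Mbps: 56675.4 / 18 = 3148.6 s ≈ 52.5 minutes.

52 minutes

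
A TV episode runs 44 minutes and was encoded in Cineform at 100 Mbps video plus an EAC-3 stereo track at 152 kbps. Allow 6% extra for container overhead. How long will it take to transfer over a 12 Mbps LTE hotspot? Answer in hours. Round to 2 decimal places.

44 min = 2640 s
Audio: 152 kbps = 0.152 Mbps.
Total bitrate: 100.152 Mbps.
File: 100.152 Mbps × 2640 s = 264401.3 Mb.
With 6% container overhead: ×1.06. → 280265.4 Mb.
At 12 Mbps: 280265.4 / 12 = 23355.4 s ≈ 6.49 hours.

6.49 hours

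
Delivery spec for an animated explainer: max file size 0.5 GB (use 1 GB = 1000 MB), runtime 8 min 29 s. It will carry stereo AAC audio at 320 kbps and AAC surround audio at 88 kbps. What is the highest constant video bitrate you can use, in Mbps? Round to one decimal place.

Budget: 0.5 GB = 4000.0 Mb.
8 min 29 s = 509 s
Total bitrate budget: 4000.0 Mb / 509 s = 7.859 Mbps.
Audio total: 320 + 88 = 408 kbps = 0.408 Mbps.
Video: 7.859 − 0.408 = 7.451 Mbps.

7.5 Mbps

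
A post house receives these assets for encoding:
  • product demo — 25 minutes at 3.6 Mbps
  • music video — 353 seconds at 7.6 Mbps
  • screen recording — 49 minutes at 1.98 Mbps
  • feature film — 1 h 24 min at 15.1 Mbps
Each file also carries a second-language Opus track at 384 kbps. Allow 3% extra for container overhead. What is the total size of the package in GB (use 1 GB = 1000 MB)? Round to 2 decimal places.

Audio: 384 kbps = 0.384 Mbps.
product demo: 3.984 Mbps × 1500 s × 1.03 = 6155.3 Mb
music video: 7.984 Mbps × 353 s × 1.03 = 2902.9 Mb
screen recording: 2.364 Mbps × 2940 s × 1.03 = 7158.7 Mb
feature film: 15.484 Mbps × 5040 s × 1.03 = 80380.5 Mb
Total: 96597.4 Mb = 12074.7 MB.
= 12.07 GB.

12.07 GB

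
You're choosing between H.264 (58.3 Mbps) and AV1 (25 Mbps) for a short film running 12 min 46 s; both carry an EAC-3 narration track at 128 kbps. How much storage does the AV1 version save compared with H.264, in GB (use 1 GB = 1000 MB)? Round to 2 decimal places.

3.19 GB

12 min 46 s = 766 s
Audio: 128 kbps = 0.128 Mbps.
H.264: 58.428 Mbps × 766 s = 44755.8 Mb = 5.594 GB.
AV1: 25.128 Mbps × 766 s = 19248.0 Mb = 2.406 GB.
Saving: 5.594 − 2.406 = 3.188 GB.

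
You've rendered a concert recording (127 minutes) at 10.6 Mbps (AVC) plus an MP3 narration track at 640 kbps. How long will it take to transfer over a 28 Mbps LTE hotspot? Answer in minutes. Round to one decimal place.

127 min = 7620 s
Audio: 640 kbps = 0.640 Mbps.
Total bitrate: 11.240 Mbps.
File: 11.240 Mbps × 7620 s = 85648.8 Mb.
At 28 Mbps: 85648.8 / 28 = 3058.9 s ≈ 51 minutes.

51.0 minutes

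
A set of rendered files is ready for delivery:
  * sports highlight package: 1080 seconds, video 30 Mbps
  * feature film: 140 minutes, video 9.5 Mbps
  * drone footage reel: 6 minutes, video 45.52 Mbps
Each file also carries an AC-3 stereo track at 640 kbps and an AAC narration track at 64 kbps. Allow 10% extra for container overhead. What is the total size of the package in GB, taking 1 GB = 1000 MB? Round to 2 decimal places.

18.63 GB

Audio total: 640 + 64 = 704 kbps = 0.704 Mbps.
sports highlight package: 30.704 Mbps × 1080 s × 1.10 = 36476.4 Mb
feature film: 10.204 Mbps × 8400 s × 1.10 = 94285.0 Mb
drone footage reel: 46.224 Mbps × 360 s × 1.10 = 18304.7 Mb
Total: 149066.0 Mb = 18633.3 MB.
= 18.63 GB.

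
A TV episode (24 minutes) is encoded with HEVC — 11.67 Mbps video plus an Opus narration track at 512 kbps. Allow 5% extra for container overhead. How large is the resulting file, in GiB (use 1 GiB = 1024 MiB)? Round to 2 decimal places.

2.14 GiB

24 min = 1440 s
Audio: 512 kbps = 0.512 Mbps.
Total bitrate: 11.67 + 0.512 = 12.182 Mbps.
Stream data: 12.182 Mbps × 1440 s = 17542.1 Mb.
With 5% container overhead: ×1.05.
18,419 Mb = 2,302,398,000 bytes ÷ 1,073,741,824 = 2.144 GiB.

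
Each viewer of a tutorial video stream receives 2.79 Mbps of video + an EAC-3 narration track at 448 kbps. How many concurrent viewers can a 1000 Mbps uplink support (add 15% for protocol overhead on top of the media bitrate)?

Audio: 448 kbps = 0.448 Mbps.
Per-viewer media rate: 3.238 Mbps.
On the wire with 15% overhead: 3.724 Mbps.
1000 Mbps = 1,000 Mbps; 1,000 / 3.724 = 268.55 → 268 viewers.

268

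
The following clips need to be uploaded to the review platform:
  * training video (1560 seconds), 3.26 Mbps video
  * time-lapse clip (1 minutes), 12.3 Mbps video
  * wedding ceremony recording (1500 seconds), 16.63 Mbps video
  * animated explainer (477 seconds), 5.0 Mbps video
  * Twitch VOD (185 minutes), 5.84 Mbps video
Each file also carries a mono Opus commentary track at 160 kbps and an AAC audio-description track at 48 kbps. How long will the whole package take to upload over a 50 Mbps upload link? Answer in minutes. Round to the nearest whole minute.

Audio total: 160 + 48 = 208 kbps = 0.208 Mbps.
training video: 3.468 Mbps × 1560 s = 5410.1 Mb
time-lapse clip: 12.508 Mbps × 60 s = 750.5 Mb
wedding ceremony recording: 16.838 Mbps × 1500 s = 25257.0 Mb
animated explainer: 5.208 Mbps × 477 s = 2484.2 Mb
Twitch VOD: 6.048 Mbps × 11100 s = 67132.8 Mb
Total: 101034.6 Mb = 12629.3 MB.
At 50 Mbps: 101034.6 / 50 = 2021 s ≈ 33.7 minutes.

34 minutes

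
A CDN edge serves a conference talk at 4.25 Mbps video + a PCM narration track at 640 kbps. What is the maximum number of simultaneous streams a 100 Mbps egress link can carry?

Audio: 640 kbps = 0.640 Mbps.
Per-viewer media rate: 4.890 Mbps.
100 Mbps = 100.0 Mbps; 100.0 / 4.890 = 20.45 → 20 viewers.

20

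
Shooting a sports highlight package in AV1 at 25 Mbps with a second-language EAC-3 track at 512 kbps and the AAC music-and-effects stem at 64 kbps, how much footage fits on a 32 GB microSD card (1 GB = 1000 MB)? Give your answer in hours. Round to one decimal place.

2.8 hours

Audio total: 512 + 64 = 576 kbps = 0.576 Mbps.
Total bitrate: 25 + 0.576 = 25.576 Mbps.
Capacity: 32 GB = 256,000 Mb.
Recording time: 256,000 / 25.576 = 10,009 s ≈ 2.78 hours.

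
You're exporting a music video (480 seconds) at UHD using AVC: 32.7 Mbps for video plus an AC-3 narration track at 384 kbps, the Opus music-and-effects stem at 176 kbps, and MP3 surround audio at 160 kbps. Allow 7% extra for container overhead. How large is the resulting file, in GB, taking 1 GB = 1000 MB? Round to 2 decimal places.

2.15 GB

Audio total: 384 + 176 + 160 = 720 kbps = 0.720 Mbps.
Total bitrate: 32.7 + 0.720 = 33.420 Mbps.
Stream data: 33.420 Mbps × 480 s = 16041.6 Mb.
With 7% container overhead: ×1.07.
17,165 Mb ÷ 8 = 2,146 MB → 2.146 GB.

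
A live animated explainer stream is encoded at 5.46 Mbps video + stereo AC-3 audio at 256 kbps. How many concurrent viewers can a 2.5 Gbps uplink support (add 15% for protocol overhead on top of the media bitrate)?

380

Audio: 256 kbps = 0.256 Mbps.
Per-viewer media rate: 5.716 Mbps.
On the wire with 15% overhead: 6.573 Mbps.
2.5 Gbps = 2,500 Mbps; 2,500 / 6.573 = 380.32 → 380 viewers.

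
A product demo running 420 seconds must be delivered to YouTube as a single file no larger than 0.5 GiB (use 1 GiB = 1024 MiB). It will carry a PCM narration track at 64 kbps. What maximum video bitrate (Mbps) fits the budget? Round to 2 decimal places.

10.16 Mbps

Budget: 0.5 GiB = 4295.0 Mb.
Total bitrate budget: 4295.0 Mb / 420 s = 10.226 Mbps.
Audio: 64 kbps = 0.064 Mbps.
Video: 10.226 − 0.064 = 10.162 Mbps.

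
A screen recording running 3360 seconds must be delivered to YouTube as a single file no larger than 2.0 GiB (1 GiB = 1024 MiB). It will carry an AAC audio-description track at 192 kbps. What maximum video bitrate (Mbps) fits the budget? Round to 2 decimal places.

Budget: 2.0 GiB = 17179.9 Mb.
Total bitrate budget: 17179.9 Mb / 3360 s = 5.113 Mbps.
Audio: 192 kbps = 0.192 Mbps.
Video: 5.113 − 0.192 = 4.921 Mbps.

4.92 Mbps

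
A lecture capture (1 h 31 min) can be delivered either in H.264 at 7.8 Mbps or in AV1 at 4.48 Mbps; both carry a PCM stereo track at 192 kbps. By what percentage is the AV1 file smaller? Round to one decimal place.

41.5%

1 h 31 min = 91 min = 5460 s
Audio: 192 kbps = 0.192 Mbps.
H.264: 7.992 Mbps × 5460 s = 43636.3 Mb = 5.455 GB.
AV1: 4.672 Mbps × 5460 s = 25509.1 Mb = 3.189 GB.
Reduction: (1 − 3.189/5.455) × 100 = 41.54%.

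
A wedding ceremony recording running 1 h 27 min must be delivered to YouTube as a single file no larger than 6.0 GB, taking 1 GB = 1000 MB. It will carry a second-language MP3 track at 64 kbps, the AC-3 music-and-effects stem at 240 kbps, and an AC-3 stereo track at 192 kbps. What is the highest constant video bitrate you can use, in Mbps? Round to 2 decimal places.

Budget: 6.0 GB = 48000.0 Mb.
1 h 27 min = 87 min = 5220 s
Total bitrate budget: 48000.0 Mb / 5220 s = 9.195 Mbps.
Audio total: 64 + 240 + 192 = 496 kbps = 0.496 Mbps.
Video: 9.195 − 0.496 = 8.699 Mbps.

8.70 Mbps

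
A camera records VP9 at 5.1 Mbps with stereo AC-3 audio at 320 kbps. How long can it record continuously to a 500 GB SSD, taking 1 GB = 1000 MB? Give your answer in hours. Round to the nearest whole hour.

Audio: 320 kbps = 0.320 Mbps.
Total bitrate: 5.1 + 0.320 = 5.420 Mbps.
Capacity: 500 GB = 4,000,000 Mb.
Recording time: 4,000,000 / 5.420 = 738,007 s ≈ 205 hours.

205 hours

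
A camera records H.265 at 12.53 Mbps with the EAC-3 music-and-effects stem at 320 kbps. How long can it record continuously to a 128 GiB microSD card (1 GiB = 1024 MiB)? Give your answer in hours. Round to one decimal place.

23.8 hours

Audio: 320 kbps = 0.320 Mbps.
Total bitrate: 12.53 + 0.320 = 12.850 Mbps.
Capacity: 128 GiB = 1,099,512 Mb.
Recording time: 1,099,512 / 12.850 = 85,565 s ≈ 23.8 hours.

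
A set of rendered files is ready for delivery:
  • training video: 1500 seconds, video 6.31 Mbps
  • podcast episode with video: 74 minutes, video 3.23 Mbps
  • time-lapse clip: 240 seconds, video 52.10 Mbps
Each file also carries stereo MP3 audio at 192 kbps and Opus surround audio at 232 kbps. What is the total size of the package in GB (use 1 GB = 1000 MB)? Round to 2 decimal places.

4.87 GB

Audio total: 192 + 232 = 424 kbps = 0.424 Mbps.
training video: 6.734 Mbps × 1500 s = 10101.0 Mb
podcast episode with video: 3.654 Mbps × 4440 s = 16223.8 Mb
time-lapse clip: 52.524 Mbps × 240 s = 12605.8 Mb
Total: 38930.5 Mb = 4866.3 MB.
= 4.866 GB.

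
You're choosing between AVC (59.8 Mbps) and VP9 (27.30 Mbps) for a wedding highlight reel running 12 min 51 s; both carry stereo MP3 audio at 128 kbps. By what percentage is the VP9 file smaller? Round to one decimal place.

54.2%

12 min 51 s = 771 s
Audio: 128 kbps = 0.128 Mbps.
AVC: 59.928 Mbps × 771 s = 46204.5 Mb = 5.776 GB.
VP9: 27.428 Mbps × 771 s = 21147.0 Mb = 2.643 GB.
Reduction: (1 − 2.643/5.776) × 100 = 54.23%.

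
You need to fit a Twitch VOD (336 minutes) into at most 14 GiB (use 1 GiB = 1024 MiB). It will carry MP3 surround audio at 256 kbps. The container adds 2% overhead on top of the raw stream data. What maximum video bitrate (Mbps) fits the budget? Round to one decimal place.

5.6 Mbps

Budget: 14 GiB = 120259.1 Mb.
Stream payload after overhead: 120259.1 / 1.02 = 117901.1 Mb.
336 min = 20160 s
Total bitrate budget: 117901.1 Mb / 20160 s = 5.848 Mbps.
Audio: 256 kbps = 0.256 Mbps.
Video: 5.848 − 0.256 = 5.592 Mbps.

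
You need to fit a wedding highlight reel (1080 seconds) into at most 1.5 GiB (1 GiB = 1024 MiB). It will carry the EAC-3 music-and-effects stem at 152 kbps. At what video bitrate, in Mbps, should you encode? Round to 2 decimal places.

Budget: 1.5 GiB = 12884.9 Mb.
Total bitrate budget: 12884.9 Mb / 1080 s = 11.930 Mbps.
Audio: 152 kbps = 0.152 Mbps.
Video: 11.930 − 0.152 = 11.778 Mbps.

11.78 Mbps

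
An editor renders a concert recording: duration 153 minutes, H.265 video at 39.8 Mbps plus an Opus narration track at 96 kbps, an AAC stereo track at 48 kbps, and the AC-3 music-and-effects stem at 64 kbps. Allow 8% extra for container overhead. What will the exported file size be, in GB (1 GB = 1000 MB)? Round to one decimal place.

153 min = 9180 s
Audio total: 96 + 48 + 64 = 208 kbps = 0.208 Mbps.
Total bitrate: 39.8 + 0.208 = 40.008 Mbps.
Stream data: 40.008 Mbps × 9180 s = 367273.4 Mb.
With 8% container overhead: ×1.08.
396,655 Mb ÷ 8 = 49,582 MB → 49.58 GB.

49.6 GB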